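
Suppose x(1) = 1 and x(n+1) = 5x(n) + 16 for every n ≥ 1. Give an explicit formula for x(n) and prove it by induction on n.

Claim: x(n) = 5^n − 4.

Base case: x(1) = 1, and 5^1 − 4 = 5 − 4 = 1.
Assume x(j) = 5^j − 4 for some j ≥ 1.
Then x(j+1) = 5x(j) + 16 = 5·(5^j − 4) + 16 = 5^{j+1} − 20 + 16 = 5^{j+1} − 4.
This completes the inductive step, so x(n) = 5^n − 4 for all n ≥ 1.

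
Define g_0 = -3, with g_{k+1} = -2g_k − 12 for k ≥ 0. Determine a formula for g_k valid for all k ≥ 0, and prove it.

Claim: g_k = (-2)^k − 4.

Base case: g_0 = -3, and (-2)^0 − 4 = 1 − 4 = -3.
Assume g_j = (-2)^j − 4 for some j ≥ 0.
Then g_{j+1} = -2g_j − 12 = -2·((-2)^j − 4) − 12 = -2·(-2)^j + 8 − 12 = (-2)^{j+1} − 4.
Hence g_k = (-2)^k − 4 for every k ≥ 0, by induction.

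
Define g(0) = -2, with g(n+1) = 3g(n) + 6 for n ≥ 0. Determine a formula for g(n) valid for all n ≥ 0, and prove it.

Claim: g(n) = 3^n − 3.

Base case: g(0) = -2, and 3^0 − 3 = 1 − 3 = -2.
Assume g(j) = 3^j − 3 for some j ≥ 0.
Then g(j+1) = 3g(j) + 6 = 3·(3^j − 3) + 6 = 3^{j+1} − 9 + 6 = 3^{j+1} − 3.
So the formula holds for j+1, and by induction g(n) = 3^n − 3 for all n ≥ 0.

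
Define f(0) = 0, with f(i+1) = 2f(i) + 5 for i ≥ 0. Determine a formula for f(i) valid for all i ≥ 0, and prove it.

Claim: f(i) = 5·2^i − 5.

Base case: f(0) = 0, and 5·2^0 − 5 = 5 − 5 = 0.
Assume f(k) = 5·2^k − 5 for some k ≥ 0.
Then f(k+1) = 2f(k) + 5 = 2·(5·2^k − 5) + 5 = 10·2^k − 10 + 5 = 5·2^{k+1} − 5.
So the formula holds for k+1, and by induction f(i) = 5·2^i − 5 for all i ≥ 0.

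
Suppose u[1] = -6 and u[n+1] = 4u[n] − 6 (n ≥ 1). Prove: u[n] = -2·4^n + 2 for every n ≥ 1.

Base case: u[1] = -6, and -2·4^1 + 2 = -8 + 2 = -6.
Assume u[j] = -2·4^j + 2 for some j ≥ 1.
Then u[j+1] = 4u[j] − 6 = 4·(-2·4^j + 2) − 6 = -8·4^j + 8 − 6 = -2·4^{j+1} + 2.
Hence u[n] = -2·4^n + 2 for every n ≥ 1, by induction.

u[n] = -2·4^n + 2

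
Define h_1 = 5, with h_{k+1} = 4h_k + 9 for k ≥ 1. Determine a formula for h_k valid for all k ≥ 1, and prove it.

Claim: h_k = 2·4^k − 3.

Base case: h_1 = 5, and 2·4^1 − 3 = 8 − 3 = 5.
Assume h_m = 2·4^m − 3 for some m ≥ 1.
Then h_{m+1} = 4h_m + 9 = 4·(2·4^m − 3) + 9 = 8·4^m − 12 + 9 = 2·4^{m+1} − 3.
By induction, h_k = 2·4^k − 3 for all k ≥ 1.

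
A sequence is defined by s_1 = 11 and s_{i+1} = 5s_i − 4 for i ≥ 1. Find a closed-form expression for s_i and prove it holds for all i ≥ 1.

Claim: s_i = 2·5^i + 1.

Base case: s_1 = 11, and 2·5^1 + 1 = 10 + 1 = 11.
Assume s_k = 2·5^k + 1 for some k ≥ 1.
Then s_{k+1} = 5s_k − 4 = 5·(2·5^k + 1) − 4 = 10·5^k + 5 − 4 = 2·5^{k+1} + 1.
Hence s_i = 2·5^i + 1 for every i ≥ 1, by induction.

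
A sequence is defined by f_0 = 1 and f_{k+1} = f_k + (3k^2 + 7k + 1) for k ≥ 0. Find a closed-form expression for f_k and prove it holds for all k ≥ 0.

Claim: f_k = k^3 + 2k^2 − 2k + 1.

Base case: f_0 = 1, and 0^3 + 2·0^2 − 2·0 + 1 = 1.
Assume f_m = m^3 + 2m^2 − 2m + 1.
Then f_{m+1} = f_m + (3m^2 + 7m + 1) = (m^3 + 2m^2 − 2m + 1) + (3m^2 + 7m + 1) = m^3 + 5m^2 + 5m + 2,
and (m+1)^3 + 2·(m+1)^2 − 2·(m+1) + 1 = m^3 + 5m^2 + 5m + 2.
Hence f_k = k^3 + 2k^2 − 2k + 1 for every k ≥ 0, by induction.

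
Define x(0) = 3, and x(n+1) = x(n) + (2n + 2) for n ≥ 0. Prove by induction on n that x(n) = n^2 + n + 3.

Base case: x(0) = 3, and 0^2 + 0 + 3 = 3.
Assume x(j) = j^2 + j + 3.
Then x(j+1) = x(j) + (2j + 2) = (j^2 + j + 3) + (2j + 2) = j^2 + 3j + 5,
and (j+1)^2 + (j+1) + 3 = j^2 + 3j + 5.
This completes the inductive step, so x(n) = n^2 + n + 3 for all n ≥ 0.

x(n) = n^2 + n + 3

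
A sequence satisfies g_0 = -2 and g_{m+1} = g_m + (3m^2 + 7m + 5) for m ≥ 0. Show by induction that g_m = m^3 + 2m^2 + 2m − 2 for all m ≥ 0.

Base case: g_0 = -2, and 0^3 + 2·0^2 + 2·0 − 2 = -2.
Assume g_j = j^3 + 2j^2 + 2j − 2.
Then g_{j+1} = g_j + (3j^2 + 7j + 5) = (j^3 + 2j^2 + 2j − 2) + (3j^2 + 7j + 5) = j^3 + 5j^2 + 9j + 3,
and (j+1)^3 + 2·(j+1)^2 + 2·(j+1) − 2 = j^3 + 5j^2 + 9j + 3.
By induction, g_m = m^3 + 2m^2 + 2m − 2 for all m ≥ 0.

g_m = m^3 + 2m^2 + 2m − 2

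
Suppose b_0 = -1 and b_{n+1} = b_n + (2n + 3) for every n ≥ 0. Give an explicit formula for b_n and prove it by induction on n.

Claim: b_n = n^2 + 2n − 1.

Base case: b_0 = -1, and 0^2 + 2·0 − 1 = -1.
Assume b_k = k^2 + 2k − 1.
Then b_{k+1} = b_k + (2k + 3) = (k^2 + 2k − 1) + (2k + 3) = k^2 + 4k + 2,
and (k+1)^2 + 2·(k+1) − 1 = k^2 + 4k + 2.
Hence b_n = n^2 + 2n − 1 for every n ≥ 0, by induction.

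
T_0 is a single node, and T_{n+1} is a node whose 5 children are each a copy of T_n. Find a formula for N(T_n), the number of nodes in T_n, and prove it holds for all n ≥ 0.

Claim: N(T_n) = (5^{n+1} − 1)/4.

Base case: N(T_0) = 1, and (5^{0+1} − 1)/4 = 1.
Assume N(T_r) = (5^{r+1} − 1)/4.
Then N(T_{r+1}) = 1 + 5N(T_r) = 1 + 5·(5^{r+1} − 1)/4 = 1 + (5^{r+2} − 5)/4 = (4 + 5^{r+2} − 5)/4 = (5^{r+2} − 1)/4.
By induction, N(T_n) = (5^{n+1} − 1)/4 for all n ≥ 0.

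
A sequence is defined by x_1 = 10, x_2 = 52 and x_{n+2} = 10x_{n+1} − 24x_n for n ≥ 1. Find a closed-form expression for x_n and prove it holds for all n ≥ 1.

Claim: x_n = 4^n + 6^n.

Base cases: x_1 = 10 and 4^1 + 6^1 = 10; x_2 = 52 and 4^2 + 6^2 = 52.
Assume x_j = 4^j + 6^j for all 1 ≤ j ≤ k, where k ≥ 2.
Then x_{k+1} = 10x_k − 24x_{k−1} = 10·(4^k + 6^k) − 24·(4^{k−1} + 6^{k−1}) = (10·4 − 24)4^{k−1} + (10·6 − 24)6^{k−1} = 16·4^{k−1} + 36·6^{k−1} = 4^{k+1} + 6^{k+1}.
By strong induction, x_n = 4^n + 6^n for all n ≥ 1.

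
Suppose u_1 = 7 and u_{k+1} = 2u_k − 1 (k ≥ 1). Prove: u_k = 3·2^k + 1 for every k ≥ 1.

Base case: u_1 = 7, and 3·2^1 + 1 = 6 + 1 = 7.
Assume u_j = 3·2^j + 1 for some j ≥ 1.
Then u_{j+1} = 2u_j − 1 = 2·(3·2^j + 1) − 1 = 6·2^j + 2 − 1 = 3·2^{j+1} + 1.
This completes the inductive step, so u_k = 3·2^k + 1 for all k ≥ 1.

u_k = 3·2^k + 1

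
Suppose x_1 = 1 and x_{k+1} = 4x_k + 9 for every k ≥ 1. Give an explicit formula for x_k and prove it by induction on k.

Claim: x_k = 4^k − 3.

Base case: x_1 = 1, and 4^1 − 3 = 4 − 3 = 1.
Assume x_r = 4^r − 3 for some r ≥ 1.
Then x_{r+1} = 4x_r + 9 = 4·(4^r − 3) + 9 = 4^{r+1} − 12 + 9 = 4^{r+1} − 3.
This completes the inductive step, so x_k = 4^k − 3 for all k ≥ 1.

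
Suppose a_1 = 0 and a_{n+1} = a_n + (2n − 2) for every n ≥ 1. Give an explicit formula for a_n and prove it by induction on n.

Claim: a_n = n^2 − 3n + 2.

Base case: a_1 = 0, and 1^2 − 3·1 + 2 = 0.
Assume a_m = m^2 − 3m + 2.
Then a_{m+1} = a_m + (2m − 2) = (m^2 − 3m + 2) + (2m − 2) = m^2 − m,
and (m+1)^2 − 3·(m+1) + 2 = m^2 − m.
This completes the inductive step, so a_n = n^2 − 3n + 2 for all n ≥ 1.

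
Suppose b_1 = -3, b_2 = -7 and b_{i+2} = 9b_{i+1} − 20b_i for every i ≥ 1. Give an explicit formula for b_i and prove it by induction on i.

Claim: b_i = 5^i − 2·4^i.

Base cases: b_1 = -3 and 5^1 − 2·4^1 = -3; b_2 = -7 and 5^2 − 2·4^2 = -7.
Assume b_t = 5^t − 2·4^t for all 1 ≤ t ≤ j, where j ≥ 2.
Then b_{j+1} = 9b_j − 20b_{j−1} = 9·(5^j − 2·4^j) − 20·(5^{j−1} − 2·4^{j−1}) = (9·5 − 20)5^{j−1} − 2·(9·4 − 20)4^{j−1} = 25·5^{j−1} − 32·4^{j−1} = 5^{j+1} − 2·4^{j+1}.
By strong induction, b_i = 5^i − 2·4^i for all i ≥ 1.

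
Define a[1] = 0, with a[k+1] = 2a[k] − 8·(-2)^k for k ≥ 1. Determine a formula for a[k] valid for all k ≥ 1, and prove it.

Claim: a[k] = 2·2^k + 2·(-2)^k.

Base case: a[1] = 0, and 2·2^1 + 2·(-2)^1 = 4 − 4 = 0.
Assume a[r] = 2·2^r + 2·(-2)^r for some r ≥ 1.
Then a[r+1] = 2a[r] − 8·(-2)^r = 2·(2·2^r + 2·(-2)^r) − 8·(-2)^r = 2·2^{r+1} + 4·(-2)^r − 8·(-2)^r = 2·2^{r+1} − 4·(-2)^r = 2·2^{r+1} + 2·(-2)^{r+1}.
So the formula holds for r+1, and by induction a[k] = 2·2^k + 2·(-2)^k for all k ≥ 1.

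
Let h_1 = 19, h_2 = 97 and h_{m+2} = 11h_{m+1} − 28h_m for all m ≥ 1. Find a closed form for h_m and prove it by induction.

Claim: h_m = 3·4^m + 7^m.

Base cases: h_1 = 19 and 3·4^1 + 7^1 = 19; h_2 = 97 and 3·4^2 + 7^2 = 97.
Assume h_j = 3·4^j + 7^j for all 1 ≤ j ≤ r, where r ≥ 2.
Then h_{r+1} = 11h_r − 28h_{r−1} = 11·(3·4^r + 7^r) − 28·(3·4^{r−1} + 7^{r−1}) = 3·(11·4 − 28)4^{r−1} + (11·7 − 28)7^{r−1} = 48·4^{r−1} + 49·7^{r−1} = 3·4^{r+1} + 7^{r+1}.
By strong induction, h_m = 3·4^m + 7^m for all m ≥ 1.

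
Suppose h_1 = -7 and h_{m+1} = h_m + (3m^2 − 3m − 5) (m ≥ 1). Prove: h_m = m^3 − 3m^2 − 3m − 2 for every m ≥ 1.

Base case: h_1 = -7, and 1^3 − 3·1^2 − 3·1 − 2 = -7.
Assume h_r = r^3 − 3r^2 − 3r − 2.
Then h_{r+1} = h_r + (3r^2 − 3r − 5) = (r^3 − 3r^2 − 3r − 2) + (3r^2 − 3r − 5) = r^3 − 6r − 7,
and (r+1)^3 − 3·(r+1)^2 − 3·(r+1) − 2 = r^3 − 6r − 7.
By induction, h_m = m^3 − 3m^2 − 3m − 2 for all m ≥ 1.

h_m = m^3 − 3m^2 − 3m − 2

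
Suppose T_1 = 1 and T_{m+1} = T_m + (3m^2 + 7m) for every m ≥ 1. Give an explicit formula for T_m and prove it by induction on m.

Claim: T_m = m^3 + 2m^2 − 3m + 1.

Base case: T_1 = 1, and 1^3 + 2·1^2 − 3·1 + 1 = 1.
Assume T_r = r^3 + 2r^2 − 3r + 1.
Then T_{r+1} = T_r + (3r^2 + 7r) = (r^3 + 2r^2 − 3r + 1) + (3r^2 + 7r) = r^3 + 5r^2 + 4r + 1,
and (r+1)^3 + 2·(r+1)^2 − 3·(r+1) + 1 = r^3 + 5r^2 + 4r + 1.
Hence T_m = m^3 + 2m^2 − 3m + 1 for every m ≥ 1, by induction.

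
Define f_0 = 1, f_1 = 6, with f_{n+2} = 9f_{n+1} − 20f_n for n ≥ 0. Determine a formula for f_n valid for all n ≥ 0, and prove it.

Claim: f_n = 2·5^n − 4^n.

Base cases: f_0 = 1 and 2·5^0 − 4^0 = 1; f_1 = 6 and 2·5^1 − 4^1 = 6.
Assume f_j = 2·5^j − 4^j for all 0 ≤ j ≤ r, where r ≥ 1.
Then f_{r+1} = 9f_r − 20f_{r−1} = 9·(2·5^r − 4^r) − 20·(2·5^{r−1} − 4^{r−1}) = 2·(9·5 − 20)5^{r−1} − (9·4 − 20)4^{r−1} = 50·5^{r−1} − 16·4^{r−1} = 2·5^{r+1} − 4^{r+1}.
By strong induction, f_n = 2·5^n − 4^n for all n ≥ 0.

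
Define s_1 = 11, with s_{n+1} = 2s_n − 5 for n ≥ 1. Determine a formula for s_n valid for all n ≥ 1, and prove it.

Claim: s_n = 3·2^n + 5.

Base case: s_1 = 11, and 3·2^1 + 5 = 6 + 5 = 11.
Assume s_r = 3·2^r + 5 for some r ≥ 1.
Then s_{r+1} = 2s_r − 5 = 2·(3·2^r + 5) − 5 = 6·2^r + 10 − 5 = 3·2^{r+1} + 5.
Hence s_n = 3·2^n + 5 for every n ≥ 1, by induction.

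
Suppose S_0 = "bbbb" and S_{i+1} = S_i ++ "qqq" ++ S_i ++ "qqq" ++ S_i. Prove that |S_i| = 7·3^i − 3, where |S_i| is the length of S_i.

Base case: |S_0| = 4, and 7·3^0 − 3 = 4.
Assume |S_k| = 7·3^k − 3.
Then |S_{k+1}| = 3|S_k| + 6 = 3(7·3^k − 3) + 6 = 7·3^{k+1} − 9 + 6 = 7·3^{k+1} − 3.
This completes the inductive step, so |S_i| = 7·3^i − 3 for all i ≥ 0.

|S_i| = 7·3^i − 3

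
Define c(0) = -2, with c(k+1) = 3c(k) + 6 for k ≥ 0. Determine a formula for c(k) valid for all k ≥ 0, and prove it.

Claim: c(k) = 3^k − 3.

Base case: c(0) = -2, and 3^0 − 3 = 1 − 3 = -2.
Assume c(m) = 3^m − 3 for some m ≥ 0.
Then c(m+1) = 3c(m) + 6 = 3·(3^m − 3) + 6 = 3^{m+1} − 9 + 6 = 3^{m+1} − 3.
Hence c(k) = 3^k − 3 for every k ≥ 0, by induction.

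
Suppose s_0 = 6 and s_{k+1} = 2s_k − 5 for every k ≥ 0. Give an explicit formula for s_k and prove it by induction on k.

Claim: s_k = 2^k + 5.

Base case: s_0 = 6, and 2^0 + 5 = 1 + 5 = 6.
Assume s_m = 2^m + 5 for some m ≥ 0.
Then s_{m+1} = 2s_m − 5 = 2·(2^m + 5) − 5 = 2^{m+1} + 10 − 5 = 2^{m+1} + 5.
This completes the inductive step, so s_k = 2^k + 5 for all k ≥ 0.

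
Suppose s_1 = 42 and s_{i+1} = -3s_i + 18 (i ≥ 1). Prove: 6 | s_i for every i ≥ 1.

Base case: s_1 = 42 = 6·7, so 6 | s_1.
Assume 6 | s_r, so s_r = 6t for some integer t.
Then s_{r+1} = -3s_r + 18 = -3·(6t) + 18 = 6(-3t + 3), so 6 | s_{r+1}.
So the property holds for r+1, and by induction 6 | s_i for all i ≥ 1.

6 | s_i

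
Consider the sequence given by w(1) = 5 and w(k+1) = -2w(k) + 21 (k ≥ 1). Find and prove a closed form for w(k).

Claim: w(k) = (-2)^k + 7.

Base case: w(1) = 5, and (-2)^1 + 7 = -2 + 7 = 5.
Assume w(m) = (-2)^m + 7 for some m ≥ 1.
Then w(m+1) = -2w(m) + 21 = -2·((-2)^m + 7) + 21 = -2·(-2)^m − 14 + 21 = (-2)^{m+1} + 7.
So the formula holds for m+1, and by induction w(k) = (-2)^k + 7 for all k ≥ 1.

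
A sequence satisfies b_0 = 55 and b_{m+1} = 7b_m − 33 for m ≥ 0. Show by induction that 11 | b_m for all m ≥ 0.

Base case: b_0 = 55 = 11·5, so 11 | b_0.
Assume 11 | b_r, so b_r = 11t for some integer t.
Then b_{r+1} = 7b_r − 33 = 7·(11t) − 33 = 11(7t − 3), so 11 | b_{r+1}.
This completes the inductive step, so 11 | b_m for all m ≥ 0.

11 | b_m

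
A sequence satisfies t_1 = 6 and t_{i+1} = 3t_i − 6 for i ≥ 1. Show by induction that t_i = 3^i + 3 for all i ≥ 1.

Base case: t_1 = 6, and 3^1 + 3 = 3 + 3 = 6.
Assume t_m = 3^m + 3 for some m ≥ 1.
Then t_{m+1} = 3t_m − 6 = 3·(3^m + 3) − 6 = 3^{m+1} + 9 − 6 = 3^{m+1} + 3.
By induction, t_i = 3^i + 3 for all i ≥ 1.

t_i = 3^i + 3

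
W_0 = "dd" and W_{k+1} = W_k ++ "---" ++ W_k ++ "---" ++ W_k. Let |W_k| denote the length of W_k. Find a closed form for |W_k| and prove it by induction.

Claim: |W_k| = 5·3^k − 3.

Base case: |W_0| = 2, and 5·3^0 − 3 = 2.
Assume |W_r| = 5·3^r − 3.
Then |W_{r+1}| = 3|W_r| + 6 = 3(5·3^r − 3) + 6 = 5·3^{r+1} − 9 + 6 = 5·3^{r+1} − 3.
So the formula holds for r+1, and by induction |W_k| = 5·3^k − 3 for all k ≥ 0.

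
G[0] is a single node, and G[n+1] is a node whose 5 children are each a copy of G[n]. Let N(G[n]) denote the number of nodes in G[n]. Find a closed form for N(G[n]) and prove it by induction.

Claim: N(G[n]) = (5^{n+1} − 1)/4.

Base case: N(G[0]) = 1, and (5^{0+1} − 1)/4 = 1.
Assume N(G[j]) = (5^{j+1} − 1)/4.
Then N(G[j+1]) = 1 + 5N(G[j]) = 1 + 5·(5^{j+1} − 1)/4 = 1 + (5^{j+2} − 5)/4 = (4 + 5^{j+2} − 5)/4 = (5^{j+2} − 1)/4.
This completes the inductive step, so N(G[n]) = (5^{n+1} − 1)/4 for all n ≥ 0.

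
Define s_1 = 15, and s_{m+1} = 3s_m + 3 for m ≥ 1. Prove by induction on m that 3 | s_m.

Base case: s_1 = 15 = 3·5, so 3 | s_1.
Assume 3 | s_k, so s_k = 3t for some integer t.
Then s_{k+1} = 3s_k + 3 = 3·(3t) + 3 = 3(3t + 1), so 3 | s_{k+1}.
By induction, 3 | s_m for all m ≥ 1.

3 | s_m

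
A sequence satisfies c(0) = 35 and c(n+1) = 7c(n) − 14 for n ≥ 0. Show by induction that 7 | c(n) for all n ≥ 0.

Base case: c(0) = 35 = 7·5, so 7 | c(0).
Assume 7 | c(k), so c(k) = 7t for some integer t.
Then c(k+1) = 7c(k) − 14 = 7·(7t) − 14 = 7(7t − 2), so 7 | c(k+1).
Hence 7 | c(n) for every n ≥ 0, by induction.

7 | c(n)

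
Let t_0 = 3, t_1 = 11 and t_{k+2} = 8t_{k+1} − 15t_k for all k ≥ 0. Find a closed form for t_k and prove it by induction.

Claim: t_k = 2·3^k + 5^k.

Base cases: t_0 = 3 and 2·3^0 + 5^0 = 3; t_1 = 11 and 2·3^1 + 5^1 = 11.
Assume t_j = 2·3^j + 5^j for all 0 ≤ j ≤ r, where r ≥ 1.
Then t_{r+1} = 8t_r − 15t_{r−1} = 8·(2·3^r + 5^r) − 15·(2·3^{r−1} + 5^{r−1}) = 2·(8·3 − 15)3^{r−1} + (8·5 − 15)5^{r−1} = 18·3^{r−1} + 25·5^{r−1} = 2·3^{r+1} + 5^{r+1}.
So the formula holds for r+1, and by strong induction t_k = 2·3^k + 5^k for all k ≥ 0.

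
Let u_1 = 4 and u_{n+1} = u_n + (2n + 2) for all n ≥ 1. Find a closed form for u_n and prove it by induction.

Claim: u_n = n^2 + n + 2.

Base case: u_1 = 4, and 1^2 + 1 + 2 = 4.
Assume u_r = r^2 + r + 2.
Then u_{r+1} = u_r + (2r + 2) = (r^2 + r + 2) + (2r + 2) = r^2 + 3r + 4,
and (r+1)^2 + (r+1) + 2 = r^2 + 3r + 4.
By induction, u_n = n^2 + n + 2 for all n ≥ 1.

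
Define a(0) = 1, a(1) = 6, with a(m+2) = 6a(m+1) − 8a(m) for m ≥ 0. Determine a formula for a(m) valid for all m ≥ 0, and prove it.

Claim: a(m) = 2·4^m − 2^m.

Base cases: a(0) = 1 and 2·4^0 − 2^0 = 1; a(1) = 6 and 2·4^1 − 2^1 = 6.
Assume a(i) = 2·4^i − 2^i for all 0 ≤ i ≤ j, where j ≥ 1.
Then a(j+1) = 6a(j) − 8a(j−1) = 6·(2·4^j − 2^j) − 8·(2·4^{j−1} − 2^{j−1}) = 2·(6·4 − 8)4^{j−1} − (6·2 − 8)2^{j−1} = 32·4^{j−1} − 4·2^{j−1} = 2·4^{j+1} − 2^{j+1}.
Hence a(m) = 2·4^m − 2^m for every m ≥ 0, by strong induction.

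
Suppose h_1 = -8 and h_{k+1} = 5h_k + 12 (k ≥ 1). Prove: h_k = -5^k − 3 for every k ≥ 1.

Base case: h_1 = -8, and -5^1 − 3 = -5 − 3 = -8.
Assume h_r = -5^r − 3 for some r ≥ 1.
Then h_{r+1} = 5h_r + 12 = 5·(-5^r − 3) + 12 = -5^{r+1} − 15 + 12 = -5^{r+1} − 3.
So the formula holds for r+1, and by induction h_k = -5^k − 3 for all k ≥ 1.

h_k = -5^k − 3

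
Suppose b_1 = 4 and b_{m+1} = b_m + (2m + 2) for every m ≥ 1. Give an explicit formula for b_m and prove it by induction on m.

Claim: b_m = m^2 + m + 2.

Base case: b_1 = 4, and 1^2 + 1 + 2 = 4.
Assume b_r = r^2 + r + 2.
Then b_{r+1} = b_r + (2r + 2) = (r^2 + r + 2) + (2r + 2) = r^2 + 3r + 4,
and (r+1)^2 + (r+1) + 2 = r^2 + 3r + 4.
Hence b_m = m^2 + m + 2 for every m ≥ 1, by induction.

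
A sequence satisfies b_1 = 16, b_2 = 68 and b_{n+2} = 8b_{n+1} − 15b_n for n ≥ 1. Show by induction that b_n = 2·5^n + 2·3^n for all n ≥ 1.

Base cases: b_1 = 16 and 2·5^1 + 2·3^1 = 16; b_2 = 68 and 2·5^2 + 2·3^2 = 68.
Assume b_j = 2·5^j + 2·3^j for all 1 ≤ j ≤ k, where k ≥ 2.
Then b_{k+1} = 8b_k − 15b_{k−1} = 8·(2·5^k + 2·3^k) − 15·(2·5^{k−1} + 2·3^{k−1}) = 2·(8·5 − 15)5^{k−1} + 2·(8·3 − 15)3^{k−1} = 50·5^{k−1} + 18·3^{k−1} = 2·5^{k+1} + 2·3^{k+1}.
So the formula holds for k+1, and by strong induction b_n = 2·5^n + 2·3^n for all n ≥ 1.

b_n = 2·5^n + 2·3^n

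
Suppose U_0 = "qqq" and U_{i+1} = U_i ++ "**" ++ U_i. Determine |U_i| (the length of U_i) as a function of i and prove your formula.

Claim: |U_i| = 5·2^i − 2.

Base case: |U_0| = 3, and 5·2^0 − 2 = 3.
Assume |U_r| = 5·2^r − 2.
Then |U_{r+1}| = |U_r| + 2 + |U_r| = 2|U_r| + 2 = 2(5·2^r − 2) + 2 = 5·2^{r+1} − 4 + 2 = 5·2^{r+1} − 2.
This completes the inductive step, so |U_i| = 5·2^i − 2 for all i ≥ 0.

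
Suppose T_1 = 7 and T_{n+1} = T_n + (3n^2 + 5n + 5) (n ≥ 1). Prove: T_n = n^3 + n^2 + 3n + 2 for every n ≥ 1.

Base case: T_1 = 7, and 1^3 + 1^2 + 3·1 + 2 = 7.
Assume T_j = j^3 + j^2 + 3j + 2.
Then T_{j+1} = T_j + (3j^2 + 5j + 5) = (j^3 + j^2 + 3j + 2) + (3j^2 + 5j + 5) = j^3 + 4j^2 + 8j + 7,
and (j+1)^3 + (j+1)^2 + 3·(j+1) + 2 = j^3 + 4j^2 + 8j + 7.
Hence T_n = n^3 + n^2 + 3n + 2 for every n ≥ 1, by induction.

T_n = n^3 + n^2 + 3n + 2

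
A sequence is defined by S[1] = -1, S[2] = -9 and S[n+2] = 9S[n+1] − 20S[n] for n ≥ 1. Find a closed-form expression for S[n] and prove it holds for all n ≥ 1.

Claim: S[n] = 4^n − 5^n.

Base cases: S[1] = -1 and 4^1 − 5^1 = -1; S[2] = -9 and 4^2 − 5^2 = -9.
Assume S[j] = 4^j − 5^j for all 1 ≤ j ≤ m, where m ≥ 2.
Then S[m+1] = 9S[m] − 20S[m−1] = 9·(4^m − 5^m) − 20·(4^{m−1} − 5^{m−1}) = (9·4 − 20)4^{m−1} − (9·5 − 20)5^{m−1} = 16·4^{m−1} − 25·5^{m−1} = 4^{m+1} − 5^{m+1}.
This completes the inductive step, so S[n] = 4^n − 5^n for all n ≥ 1.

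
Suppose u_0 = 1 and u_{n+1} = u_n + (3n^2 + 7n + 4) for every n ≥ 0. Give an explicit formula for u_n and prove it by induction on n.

Claim: u_n = n^3 + 2n^2 + n + 1.

Base case: u_0 = 1, and 0^3 + 2·0^2 + 0 + 1 = 1.
Assume u_m = m^3 + 2m^2 + m + 1.
Then u_{m+1} = u_m + (3m^2 + 7m + 4) = (m^3 + 2m^2 + m + 1) + (3m^2 + 7m + 4) = m^3 + 5m^2 + 8m + 5,
and (m+1)^3 + 2·(m+1)^2 + (m+1) + 1 = m^3 + 5m^2 + 8m + 5.
This completes the inductive step, so u_n = n^3 + 2n^2 + n + 1 for all n ≥ 0.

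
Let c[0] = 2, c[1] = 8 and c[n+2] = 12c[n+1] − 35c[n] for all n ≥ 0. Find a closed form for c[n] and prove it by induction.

Claim: c[n] = 3·5^n − 7^n.

Base cases: c[0] = 2 and 3·5^0 − 7^0 = 2; c[1] = 8 and 3·5^1 − 7^1 = 8.
Assume c[j] = 3·5^j − 7^j for all 0 ≤ j ≤ k, where k ≥ 1.
Then c[k+1] = 12c[k] − 35c[k−1] = 12·(3·5^k − 7^k) − 35·(3·5^{k−1} − 7^{k−1}) = 3·(12·5 − 35)5^{k−1} − (12·7 − 35)7^{k−1} = 75·5^{k−1} − 49·7^{k−1} = 3·5^{k+1} − 7^{k+1}.
So the formula holds for k+1, and by strong induction c[n] = 3·5^n − 7^n for all n ≥ 0.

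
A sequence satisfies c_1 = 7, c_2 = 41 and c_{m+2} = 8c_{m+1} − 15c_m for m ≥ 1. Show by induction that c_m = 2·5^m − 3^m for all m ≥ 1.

Base cases: c_1 = 7 and 2·5^1 − 3^1 = 7; c_2 = 41 and 2·5^2 − 3^2 = 41.
Assume c_j = 2·5^j − 3^j for all 1 ≤ j ≤ r, where r ≥ 2.
Then c_{r+1} = 8c_r − 15c_{r−1} = 8·(2·5^r − 3^r) − 15·(2·5^{r−1} − 3^{r−1}) = 2·(8·5 − 15)5^{r−1} − (8·3 − 15)3^{r−1} = 50·5^{r−1} − 9·3^{r−1} = 2·5^{r+1} − 3^{r+1}.
Hence c_m = 2·5^m − 3^m for every m ≥ 1, by strong induction.

c_m = 2·5^m − 3^m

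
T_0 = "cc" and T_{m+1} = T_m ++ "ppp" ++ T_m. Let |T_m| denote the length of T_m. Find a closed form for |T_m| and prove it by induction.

Claim: |T_m| = 5·2^m − 3.

Base case: |T_0| = 2, and 5·2^0 − 3 = 2.
Assume |T_r| = 5·2^r − 3.
Then |T_{r+1}| = |T_r| + 3 + |T_r| = 2|T_r| + 3 = 2(5·2^r − 3) + 3 = 5·2^{r+1} − 6 + 3 = 5·2^{r+1} − 3.
So the formula holds for r+1, and by induction |T_m| = 5·2^m − 3 for all m ≥ 0.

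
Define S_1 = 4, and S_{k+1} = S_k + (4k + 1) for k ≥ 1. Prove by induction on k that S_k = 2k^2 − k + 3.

Base case: S_1 = 4, and 2·1^2 − 1 + 3 = 4.
Assume S_j = 2j^2 − j + 3.
Then S_{j+1} = S_j + (4j + 1) = (2j^2 − j + 3) + (4j + 1) = 2j^2 + 3j + 4,
and 2·(j+1)^2 − (j+1) + 3 = 2j^2 + 3j + 4.
By induction, S_k = 2k^2 − k + 3 for all k ≥ 1.

S_k = 2k^2 − k + 3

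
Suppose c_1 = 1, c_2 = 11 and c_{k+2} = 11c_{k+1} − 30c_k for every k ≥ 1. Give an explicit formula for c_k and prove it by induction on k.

Claim: c_k = -5^k + 6^k.

Base cases: c_1 = 1 and -5^1 + 6^1 = 1; c_2 = 11 and -5^2 + 6^2 = 11.
Assume c_j = -5^j + 6^j for all 1 ≤ j ≤ m, where m ≥ 2.
Then c_{m+1} = 11c_m − 30c_{m−1} = 11·(-5^m + 6^m) − 30·(-5^{m−1} + 6^{m−1}) = -(11·5 − 30)5^{m−1} + (11·6 − 30)6^{m−1} = -25·5^{m−1} + 36·6^{m−1} = -5^{m+1} + 6^{m+1}.
So the formula holds for m+1, and by strong induction c_k = -5^k + 6^k for all k ≥ 1.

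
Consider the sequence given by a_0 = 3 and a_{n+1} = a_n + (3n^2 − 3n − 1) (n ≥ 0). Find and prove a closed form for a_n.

Claim: a_n = n^3 − 3n^2 + n + 3.

Base case: a_0 = 3, and 0^3 − 3·0^2 + 0 + 3 = 3.
Assume a_k = k^3 − 3k^2 + k + 3.
Then a_{k+1} = a_k + (3k^2 − 3k − 1) = (k^3 − 3k^2 + k + 3) + (3k^2 − 3k − 1) = k^3 − 2k + 2,
and (k+1)^3 − 3·(k+1)^2 + (k+1) + 3 = k^3 − 2k + 2.
By induction, a_n = n^3 − 3n^2 + n + 3 for all n ≥ 0.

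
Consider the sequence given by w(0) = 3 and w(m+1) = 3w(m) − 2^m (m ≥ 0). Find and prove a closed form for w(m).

Claim: w(m) = 2·3^m + 2^m.

Base case: w(0) = 3, and 2·3^0 + 2^0 = 2 + 1 = 3.
Assume w(k) = 2·3^k + 2^k for some k ≥ 0.
Then w(k+1) = 3w(k) − 2^k = 3·(2·3^k + 2^k) − 2^k = 2·3^{k+1} + 3·2^k − 2^k = 2·3^{k+1} + 2·2^k = 2·3^{k+1} + 2^{k+1}.
By induction, w(m) = 2·3^m + 2^m for all m ≥ 0.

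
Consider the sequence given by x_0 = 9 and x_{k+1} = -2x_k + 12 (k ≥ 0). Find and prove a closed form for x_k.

Claim: x_k = 5·(-2)^k + 4.

Base case: x_0 = 9, and 5·(-2)^0 + 4 = 5 + 4 = 9.
Assume x_m = 5·(-2)^m + 4 for some m ≥ 0.
Then x_{m+1} = -2x_m + 12 = -2·(5·(-2)^m + 4) + 12 = -10·(-2)^m − 8 + 12 = 5·(-2)^{m+1} + 4.
Hence x_k = 5·(-2)^k + 4 for every k ≥ 0, by induction.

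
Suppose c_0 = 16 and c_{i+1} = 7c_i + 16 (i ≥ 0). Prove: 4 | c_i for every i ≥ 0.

Base case: c_0 = 16 = 4·4, so 4 | c_0.
Assume 4 | c_k, so c_k = 4t for some integer t.
Then c_{k+1} = 7c_k + 16 = 7·(4t) + 16 = 4(7t + 4), so 4 | c_{k+1}.
This completes the inductive step, so 4 | c_i for all i ≥ 0.

4 | c_i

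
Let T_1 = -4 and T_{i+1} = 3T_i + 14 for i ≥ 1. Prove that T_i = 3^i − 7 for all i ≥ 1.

Base case: T_1 = -4, and 3^1 − 7 = 3 − 7 = -4.
Assume T_m = 3^m − 7 for some m ≥ 1.
Then T_{m+1} = 3T_m + 14 = 3·(3^m − 7) + 14 = 3^{m+1} − 21 + 14 = 3^{m+1} − 7.
By induction, T_i = 3^i − 7 for all i ≥ 1.

T_i = 3^i − 7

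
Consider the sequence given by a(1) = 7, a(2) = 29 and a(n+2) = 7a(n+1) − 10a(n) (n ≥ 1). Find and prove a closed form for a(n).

Claim: a(n) = 2^n + 5^n.

Base cases: a(1) = 7 and 2^1 + 5^1 = 7; a(2) = 29 and 2^2 + 5^2 = 29.
Assume a(i) = 2^i + 5^i for all 1 ≤ i ≤ j, where j ≥ 2.
Then a(j+1) = 7a(j) − 10a(j−1) = 7·(2^j + 5^j) − 10·(2^{j−1} + 5^{j−1}) = (7·2 − 10)2^{j−1} + (7·5 − 10)5^{j−1} = 4·2^{j−1} + 25·5^{j−1} = 2^{j+1} + 5^{j+1}.
So the formula holds for j+1, and by strong induction a(n) = 2^n + 5^n for all n ≥ 1.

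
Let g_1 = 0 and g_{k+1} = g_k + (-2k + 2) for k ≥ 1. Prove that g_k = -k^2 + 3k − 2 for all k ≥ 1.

Base case: g_1 = 0, and -1^2 + 3·1 − 2 = 0.
Assume g_r = -r^2 + 3r − 2.
Then g_{r+1} = g_r + (-2r + 2) = (-r^2 + 3r − 2) + (-2r + 2) = -r^2 + r,
and -(r+1)^2 + 3·(r+1) − 2 = -r^2 + r.
This completes the inductive step, so g_k = -k^2 + 3k − 2 for all k ≥ 1.

g_k = -k^2 + 3k − 2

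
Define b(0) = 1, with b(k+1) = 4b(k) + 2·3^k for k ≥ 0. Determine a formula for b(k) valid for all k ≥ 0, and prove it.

Claim: b(k) = 3·4^k − 2·3^k.

Base case: b(0) = 1, and 3·4^0 − 2·3^0 = 3 − 2 = 1.
Assume b(j) = 3·4^j − 2·3^j for some j ≥ 0.
Then b(j+1) = 4b(j) + 2·3^j = 4·(3·4^j − 2·3^j) + 2·3^j = 3·4^{j+1} − 8·3^j + 2·3^j = 3·4^{j+1} − 6·3^j = 3·4^{j+1} − 2·3^{j+1}.
So the formula holds for j+1, and by induction b(k) = 3·4^k − 2·3^k for all k ≥ 0.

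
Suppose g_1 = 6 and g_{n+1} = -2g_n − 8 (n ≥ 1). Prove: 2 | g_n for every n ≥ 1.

Base case: g_1 = 6 = 2·3, so 2 | g_1.
Assume 2 | g_j, so g_j = 2t for some integer t.
Then g_{j+1} = -2g_j − 8 = -2·(2t) − 8 = 2(-2t − 4), so 2 | g_{j+1}.
So the property holds for j+1, and by induction 2 | g_n for all n ≥ 1.

2 | g_n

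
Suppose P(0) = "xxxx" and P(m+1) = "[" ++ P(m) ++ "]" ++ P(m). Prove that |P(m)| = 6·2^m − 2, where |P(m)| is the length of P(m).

Base case: |P(0)| = 4, and 6·2^0 − 2 = 4.
Assume |P(j)| = 6·2^j − 2.
Then |P(j+1)| = 1 + |P(j)| + 1 + |P(j)| = 2|P(j)| + 2 = 2(6·2^j − 2) + 2 = 6·2^{j+1} − 4 + 2 = 6·2^{j+1} − 2.
Hence |P(m)| = 6·2^m − 2 for every m ≥ 0, by induction.

|P(m)| = 6·2^m − 2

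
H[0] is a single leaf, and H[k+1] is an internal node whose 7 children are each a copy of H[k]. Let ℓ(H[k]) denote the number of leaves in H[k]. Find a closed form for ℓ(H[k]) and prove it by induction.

Claim: ℓ(H[k]) = 7^k.

Base case: ℓ(H[0]) = 1, and 7^0 = 1.
Assume ℓ(H[m]) = 7^m.
Then ℓ(H[m+1]) = 7·ℓ(H[m]) = 7·7^m = 7^{m+1}.
This completes the inductive step, so ℓ(H[k]) = 7^k for all k ≥ 0.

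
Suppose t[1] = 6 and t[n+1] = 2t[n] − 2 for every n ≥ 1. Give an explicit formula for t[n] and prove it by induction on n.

Claim: t[n] = 2^{n+1} + 2.

Base case: t[1] = 6, and 2^{1+1} + 2 = 4 + 2 = 6.
Assume t[j] = 2^{j+1} + 2 for some j ≥ 1.
Then t[j+1] = 2t[j] − 2 = 2·(2^{j+1} + 2) − 2 = 2^{j+2} + 4 − 2 = 2^{j+2} + 2.
This completes the inductive step, so t[n] = 2^{n+1} + 2 for all n ≥ 1.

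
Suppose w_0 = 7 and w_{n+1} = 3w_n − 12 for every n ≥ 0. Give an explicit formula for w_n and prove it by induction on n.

Claim: w_n = 3^n + 6.

Base case: w_0 = 7, and 3^0 + 6 = 1 + 6 = 7.
Assume w_k = 3^k + 6 for some k ≥ 0.
Then w_{k+1} = 3w_k − 12 = 3·(3^k + 6) − 12 = 3^{k+1} + 18 − 12 = 3^{k+1} + 6.
Hence w_n = 3^n + 6 for every n ≥ 0, by induction.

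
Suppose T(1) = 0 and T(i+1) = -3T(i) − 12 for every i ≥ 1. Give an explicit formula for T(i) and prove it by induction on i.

Claim: T(i) = -(-3)^i − 3.

Base case: T(1) = 0, and -(-3)^1 − 3 = 3 − 3 = 0.
Assume T(k) = -(-3)^k − 3 for some k ≥ 1.
Then T(k+1) = -3T(k) − 12 = -3·(-(-3)^k − 3) − 12 = 3·(-3)^k + 9 − 12 = -(-3)^{k+1} − 3.
So the formula holds for k+1, and by induction T(i) = -(-3)^i − 3 for all i ≥ 1.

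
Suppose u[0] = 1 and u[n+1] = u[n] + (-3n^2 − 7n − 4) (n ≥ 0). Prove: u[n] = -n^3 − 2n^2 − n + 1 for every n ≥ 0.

Base case: u[0] = 1, and -0^3 − 2·0^2 − 0 + 1 = 1.
Assume u[k] = -k^3 − 2k^2 − k + 1.
Then u[k+1] = u[k] + (-3k^2 − 7k − 4) = (-k^3 − 2k^2 − k + 1) + (-3k^2 − 7k − 4) = -k^3 − 5k^2 − 8k − 3,
and -(k+1)^3 − 2·(k+1)^2 − (k+1) + 1 = -k^3 − 5k^2 − 8k − 3.
Hence u[n] = -n^3 − 2n^2 − n + 1 for every n ≥ 0, by induction.

u[n] = -n^3 − 2n^2 − n + 1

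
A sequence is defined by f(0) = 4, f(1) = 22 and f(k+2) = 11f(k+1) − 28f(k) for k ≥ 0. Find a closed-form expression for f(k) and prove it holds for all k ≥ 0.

Claim: f(k) = 2·4^k + 2·7^k.

Base cases: f(0) = 4 and 2·4^0 + 2·7^0 = 4; f(1) = 22 and 2·4^1 + 2·7^1 = 22.
Assume f(j) = 2·4^j + 2·7^j for all 0 ≤ j ≤ m, where m ≥ 1.
Then f(m+1) = 11f(m) − 28f(m−1) = 11·(2·4^m + 2·7^m) − 28·(2·4^{m−1} + 2·7^{m−1}) = 2·(11·4 − 28)4^{m−1} + 2·(11·7 − 28)7^{m−1} = 32·4^{m−1} + 98·7^{m−1} = 2·4^{m+1} + 2·7^{m+1}.
So the formula holds for m+1, and by strong induction f(k) = 2·4^k + 2·7^k for all k ≥ 0.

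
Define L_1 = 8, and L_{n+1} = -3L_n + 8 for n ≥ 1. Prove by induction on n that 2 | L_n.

Base case: L_1 = 8 = 2·4, so 2 | L_1.
Assume 2 | L_m, so L_m = 2t for some integer t.
Then L_{m+1} = -3L_m + 8 = -3·(2t) + 8 = 2(-3t + 4), so 2 | L_{m+1}.
This completes the inductive step, so 2 | L_n for all n ≥ 1.

2 | L_n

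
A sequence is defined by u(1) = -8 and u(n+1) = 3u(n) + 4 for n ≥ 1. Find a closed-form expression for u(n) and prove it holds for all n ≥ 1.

Claim: u(n) = -2·3^n − 2.

Base case: u(1) = -8, and -2·3^1 − 2 = -6 − 2 = -8.
Assume u(k) = -2·3^k − 2 for some k ≥ 1.
Then u(k+1) = 3u(k) + 4 = 3·(-2·3^k − 2) + 4 = -6·3^k − 6 + 4 = -2·3^{k+1} − 2.
Hence u(n) = -2·3^n − 2 for every n ≥ 1, by induction.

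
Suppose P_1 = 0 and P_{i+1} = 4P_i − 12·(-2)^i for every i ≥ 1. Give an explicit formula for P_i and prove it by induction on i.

Claim: P_i = 4^i + 2·(-2)^i.

Base case: P_1 = 0, and 4^1 + 2·(-2)^1 = 4 − 4 = 0.
Assume P_m = 4^m + 2·(-2)^m for some m ≥ 1.
Then P_{m+1} = 4P_m − 12·(-2)^m = 4·(4^m + 2·(-2)^m) − 12·(-2)^m = 4^{m+1} + 8·(-2)^m − 12·(-2)^m = 4^{m+1} − 4·(-2)^m = 4^{m+1} + 2·(-2)^{m+1}.
So the formula holds for m+1, and by induction P_i = 4^i + 2·(-2)^i for all i ≥ 1.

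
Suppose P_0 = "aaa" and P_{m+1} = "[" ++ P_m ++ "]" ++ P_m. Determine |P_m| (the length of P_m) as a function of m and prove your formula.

Claim: |P_m| = 5·2^m − 2.

Base case: |P_0| = 3, and 5·2^0 − 2 = 3.
Assume |P_k| = 5·2^k − 2.
Then |P_{k+1}| = 1 + |P_k| + 1 + |P_k| = 2|P_k| + 2 = 2(5·2^k − 2) + 2 = 5·2^{k+1} − 4 + 2 = 5·2^{k+1} − 2.
So the formula holds for k+1, and by induction |P_m| = 5·2^m − 2 for all m ≥ 0.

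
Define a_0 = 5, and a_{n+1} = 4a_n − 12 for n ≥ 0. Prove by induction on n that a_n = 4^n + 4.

Base case: a_0 = 5, and 4^0 + 4 = 1 + 4 = 5.
Assume a_j = 4^j + 4 for some j ≥ 0.
Then a_{j+1} = 4a_j − 12 = 4·(4^j + 4) − 12 = 4^{j+1} + 16 − 12 = 4^{j+1} + 4.
Hence a_n = 4^n + 4 for every n ≥ 0, by induction.

a_n = 4^n + 4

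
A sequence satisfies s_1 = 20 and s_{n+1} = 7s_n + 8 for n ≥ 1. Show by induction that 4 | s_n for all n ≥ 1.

Base case: s_1 = 20 = 4·5, so 4 | s_1.
Assume 4 | s_m, so s_m = 4t for some integer t.
Then s_{m+1} = 7s_m + 8 = 7·(4t) + 8 = 4(7t + 2), so 4 | s_{m+1}.
Hence 4 | s_n for every n ≥ 1, by induction.

4 | s_n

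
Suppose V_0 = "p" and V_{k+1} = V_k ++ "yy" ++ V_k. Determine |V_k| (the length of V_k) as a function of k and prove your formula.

Claim: |V_k| = 3·2^k − 2.

Base case: |V_0| = 1, and 3·2^0 − 2 = 1.
Assume |V_m| = 3·2^m − 2.
Then |V_{m+1}| = |V_m| + 2 + |V_m| = 2|V_m| + 2 = 2(3·2^m − 2) + 2 = 3·2^{m+1} − 4 + 2 = 3·2^{m+1} − 2.
This completes the inductive step, so |V_k| = 3·2^k − 2 for all k ≥ 0.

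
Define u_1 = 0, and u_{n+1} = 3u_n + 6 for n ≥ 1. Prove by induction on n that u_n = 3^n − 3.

Base case: u_1 = 0, and 3^1 − 3 = 3 − 3 = 0.
Assume u_r = 3^r − 3 for some r ≥ 1.
Then u_{r+1} = 3u_r + 6 = 3·(3^r − 3) + 6 = 3^{r+1} − 9 + 6 = 3^{r+1} − 3.
So the formula holds for r+1, and by induction u_n = 3^n − 3 for all n ≥ 1.

u_n = 3^n − 3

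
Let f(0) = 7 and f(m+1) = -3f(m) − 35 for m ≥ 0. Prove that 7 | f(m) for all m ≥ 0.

Base case: f(0) = 7 = 7·1, so 7 | f(0).
Assume 7 | f(k), so f(k) = 7t for some integer t.
Then f(k+1) = -3f(k) − 35 = -3·(7t) − 35 = 7(-3t − 5), so 7 | f(k+1).
This completes the inductive step, so 7 | f(m) for all m ≥ 0.

7 | f(m)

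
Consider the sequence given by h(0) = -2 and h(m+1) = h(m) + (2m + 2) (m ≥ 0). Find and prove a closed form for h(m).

Claim: h(m) = m^2 + m − 2.

Base case: h(0) = -2, and 0^2 + 0 − 2 = -2.
Assume h(j) = j^2 + j − 2.
Then h(j+1) = h(j) + (2j + 2) = (j^2 + j − 2) + (2j + 2) = j^2 + 3j,
and (j+1)^2 + (j+1) − 2 = j^2 + 3j.
Hence h(m) = m^2 + m − 2 for every m ≥ 0, by induction.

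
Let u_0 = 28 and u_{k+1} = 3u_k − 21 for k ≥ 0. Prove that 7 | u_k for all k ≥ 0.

Base case: u_0 = 28 = 7·4, so 7 | u_0.
Assume 7 | u_r, so u_r = 7t for some integer t.
Then u_{r+1} = 3u_r − 21 = 3·(7t) − 21 = 7(3t − 3), so 7 | u_{r+1}.
Hence 7 | u_k for every k ≥ 0, by induction.

7 | u_k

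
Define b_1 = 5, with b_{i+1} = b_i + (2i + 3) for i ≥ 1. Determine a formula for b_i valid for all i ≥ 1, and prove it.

Claim: b_i = i^2 + 2i + 2.

Base case: b_1 = 5, and 1^2 + 2·1 + 2 = 5.
Assume b_k = k^2 + 2k + 2.
Then b_{k+1} = b_k + (2k + 3) = (k^2 + 2k + 2) + (2k + 3) = k^2 + 4k + 5,
and (k+1)^2 + 2·(k+1) + 2 = k^2 + 4k + 5.
By induction, b_i = i^2 + 2i + 2 for all i ≥ 1.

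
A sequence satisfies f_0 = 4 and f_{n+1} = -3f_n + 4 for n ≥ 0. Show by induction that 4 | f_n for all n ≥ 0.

Base case: f_0 = 4 = 4·1, so 4 | f_0.
Assume 4 | f_r, so f_r = 4t for some integer t.
Then f_{r+1} = -3f_r + 4 = -3·(4t) + 4 = 4(-3t + 1), so 4 | f_{r+1}.
This completes the inductive step, so 4 | f_n for all n ≥ 0.

4 | f_n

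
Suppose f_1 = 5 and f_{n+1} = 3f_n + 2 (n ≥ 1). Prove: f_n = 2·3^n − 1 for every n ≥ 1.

Base case: f_1 = 5, and 2·3^1 − 1 = 6 − 1 = 5.
Assume f_j = 2·3^j − 1 for some j ≥ 1.
Then f_{j+1} = 3f_j + 2 = 3·(2·3^j − 1) + 2 = 6·3^j − 3 + 2 = 2·3^{j+1} − 1.
Hence f_n = 2·3^n − 1 for every n ≥ 1, by induction.

f_n = 2·3^n − 1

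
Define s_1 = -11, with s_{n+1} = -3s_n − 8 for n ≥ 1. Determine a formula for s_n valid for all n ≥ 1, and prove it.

Claim: s_n = 3·(-3)^n − 2.

Base case: s_1 = -11, and 3·(-3)^1 − 2 = -9 − 2 = -11.
Assume s_r = 3·(-3)^r − 2 for some r ≥ 1.
Then s_{r+1} = -3s_r − 8 = -3·(3·(-3)^r − 2) − 8 = -9·(-3)^r + 6 − 8 = 3·(-3)^{r+1} − 2.
Hence s_n = 3·(-3)^n − 2 for every n ≥ 1, by induction.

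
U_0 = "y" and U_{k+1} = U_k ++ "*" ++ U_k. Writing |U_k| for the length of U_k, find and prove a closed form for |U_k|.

Claim: |U_k| = 2^{k+1} − 1.

Base case: |U_0| = 1, and 2^{0+1} − 1 = 1.
Assume |U_j| = 2^{j+1} − 1.
Then |U_{j+1}| = |U_j| + 1 + |U_j| = 2|U_j| + 1 = 2(2^{j+1} − 1) + 1 = 2^{j+2} − 2 + 1 = 2^{j+2} − 1.
This completes the inductive step, so |U_k| = 2^{k+1} − 1 for all k ≥ 0.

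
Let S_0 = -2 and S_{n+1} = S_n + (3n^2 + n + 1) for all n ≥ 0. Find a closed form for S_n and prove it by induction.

Claim: S_n = n^3 − n^2 + n − 2.

Base case: S_0 = -2, and 0^3 − 0^2 + 0 − 2 = -2.
Assume S_m = m^3 − m^2 + m − 2.
Then S_{m+1} = S_m + (3m^2 + m + 1) = (m^3 − m^2 + m − 2) + (3m^2 + m + 1) = m^3 + 2m^2 + 2m − 1,
and (m+1)^3 − (m+1)^2 + (m+1) − 2 = m^3 + 2m^2 + 2m − 1.
By induction, S_n = n^3 − n^2 + n − 2 for all n ≥ 0.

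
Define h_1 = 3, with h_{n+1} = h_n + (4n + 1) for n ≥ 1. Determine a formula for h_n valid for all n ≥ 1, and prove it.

Claim: h_n = 2n^2 − n + 2.

Base case: h_1 = 3, and 2·1^2 − 1 + 2 = 3.
Assume h_m = 2m^2 − m + 2.
Then h_{m+1} = h_m + (4m + 1) = (2m^2 − m + 2) + (4m + 1) = 2m^2 + 3m + 3,
and 2·(m+1)^2 − (m+1) + 2 = 2m^2 + 3m + 3.
By induction, h_n = 2n^2 − n + 2 for all n ≥ 1.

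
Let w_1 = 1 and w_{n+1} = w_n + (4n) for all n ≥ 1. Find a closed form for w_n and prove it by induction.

Claim: w_n = 2n^2 − 2n + 1.

Base case: w_1 = 1, and 2·1^2 − 2·1 + 1 = 1.
Assume w_j = 2j^2 − 2j + 1.
Then w_{j+1} = w_j + (4j) = (2j^2 − 2j + 1) + (4j) = 2j^2 + 2j + 1,
and 2·(j+1)^2 − 2·(j+1) + 1 = 2j^2 + 2j + 1.
By induction, w_n = 2n^2 − 2n + 1 for all n ≥ 1.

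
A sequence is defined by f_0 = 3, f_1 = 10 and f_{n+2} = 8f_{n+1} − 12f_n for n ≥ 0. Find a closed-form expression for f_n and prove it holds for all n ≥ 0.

Claim: f_n = 6^n + 2·2^n.

Base cases: f_0 = 3 and 6^0 + 2·2^0 = 3; f_1 = 10 and 6^1 + 2·2^1 = 10.
Assume f_i = 6^i + 2·2^i for all 0 ≤ i ≤ j, where j ≥ 1.
Then f_{j+1} = 8f_j − 12f_{j−1} = 8·(6^j + 2·2^j) − 12·(6^{j−1} + 2·2^{j−1}) = (8·6 − 12)6^{j−1} + 2·(8·2 − 12)2^{j−1} = 36·6^{j−1} + 8·2^{j−1} = 6^{j+1} + 2·2^{j+1}.
Hence f_n = 6^n + 2·2^n for every n ≥ 0, by strong induction.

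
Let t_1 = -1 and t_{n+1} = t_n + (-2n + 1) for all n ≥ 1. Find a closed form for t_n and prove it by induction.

Claim: t_n = -n^2 + 2n − 2.

Base case: t_1 = -1, and -1^2 + 2·1 − 2 = -1.
Assume t_m = -m^2 + 2m − 2.
Then t_{m+1} = t_m + (-2m + 1) = (-m^2 + 2m − 2) + (-2m + 1) = -m^2 − 1,
and -(m+1)^2 + 2·(m+1) − 2 = -m^2 − 1.
By induction, t_n = -n^2 + 2n − 2 for all n ≥ 1.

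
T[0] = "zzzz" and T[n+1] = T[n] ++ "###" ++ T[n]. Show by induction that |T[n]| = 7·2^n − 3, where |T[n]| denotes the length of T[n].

Base case: |T[0]| = 4, and 7·2^0 − 3 = 4.
Assume |T[r]| = 7·2^r − 3.
Then |T[r+1]| = |T[r]| + 3 + |T[r]| = 2|T[r]| + 3 = 2(7·2^r − 3) + 3 = 7·2^{r+1} − 6 + 3 = 7·2^{r+1} − 3.
This completes the inductive step, so |T[n]| = 7·2^n − 3 for all n ≥ 0.

|T[n]| = 7·2^n − 3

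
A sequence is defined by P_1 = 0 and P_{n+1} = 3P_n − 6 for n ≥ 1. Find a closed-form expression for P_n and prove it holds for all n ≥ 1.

Claim: P_n = -3^n + 3.

Base case: P_1 = 0, and -3^1 + 3 = -3 + 3 = 0.
Assume P_r = -3^r + 3 for some r ≥ 1.
Then P_{r+1} = 3P_r − 6 = 3·(-3^r + 3) − 6 = -3^{r+1} + 9 − 6 = -3^{r+1} + 3.
This completes the inductive step, so P_n = -3^n + 3 for all n ≥ 1.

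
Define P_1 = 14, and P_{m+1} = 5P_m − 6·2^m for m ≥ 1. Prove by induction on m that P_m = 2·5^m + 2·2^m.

Base case: P_1 = 14, and 2·5^1 + 2·2^1 = 10 + 4 = 14.
Assume P_k = 2·5^k + 2·2^k for some k ≥ 1.
Then P_{k+1} = 5P_k − 6·2^k = 5·(2·5^k + 2·2^k) − 6·2^k = 2·5^{k+1} + 10·2^k − 6·2^k = 2·5^{k+1} + 4·2^k = 2·5^{k+1} + 2·2^{k+1}.
So the formula holds for k+1, and by induction P_m = 2·5^m + 2·2^m for all m ≥ 1.

P_m = 2·5^m + 2·2^m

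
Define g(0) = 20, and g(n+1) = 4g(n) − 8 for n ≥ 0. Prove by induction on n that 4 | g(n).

Base case: g(0) = 20 = 4·5, so 4 | g(0).
Assume 4 | g(k), so g(k) = 4t for some integer t.
Then g(k+1) = 4g(k) − 8 = 4·(4t) − 8 = 4(4t − 2), so 4 | g(k+1).
Hence 4 | g(n) for every n ≥ 0, by induction.

4 | g(n)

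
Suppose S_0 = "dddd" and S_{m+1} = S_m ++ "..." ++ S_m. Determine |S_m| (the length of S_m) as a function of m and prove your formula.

Claim: |S_m| = 7·2^m − 3.

Base case: |S_0| = 4, and 7·2^0 − 3 = 4.
Assume |S_j| = 7·2^j − 3.
Then |S_{j+1}| = |S_j| + 3 + |S_j| = 2|S_j| + 3 = 2(7·2^j − 3) + 3 = 7·2^{j+1} − 6 + 3 = 7·2^{j+1} − 3.
This completes the inductive step, so |S_m| = 7·2^m − 3 for all m ≥ 0.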